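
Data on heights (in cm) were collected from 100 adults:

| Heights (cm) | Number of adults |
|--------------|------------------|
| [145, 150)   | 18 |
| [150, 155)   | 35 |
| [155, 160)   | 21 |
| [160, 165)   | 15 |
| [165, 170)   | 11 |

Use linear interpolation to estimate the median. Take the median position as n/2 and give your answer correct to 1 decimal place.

154.6

Cumulative frequencies: 18, 53, 74, 89, 100
n = 100; position = n/2 = 50.
This falls in the class [150, 155): L = 150, F = 18, f = 35, h = 5.
Median ≈ 150 + ((50 − 18) / 35) × 5 = 154.5714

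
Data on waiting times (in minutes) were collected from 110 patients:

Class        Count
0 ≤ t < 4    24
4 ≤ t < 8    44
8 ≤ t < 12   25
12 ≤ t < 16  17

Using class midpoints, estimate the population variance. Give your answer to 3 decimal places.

15.398

Midpoints: 2, 6, 10, 14
n = 110, Σfm = 800, mean = 7.2727
Σfm² = 7512
Σf(m − x̄)² = Σfm² − (Σfm)²/n = 7512 − 800²/110 = 1693.8182
Population variance = 1693.8182 / 110 = 15.3983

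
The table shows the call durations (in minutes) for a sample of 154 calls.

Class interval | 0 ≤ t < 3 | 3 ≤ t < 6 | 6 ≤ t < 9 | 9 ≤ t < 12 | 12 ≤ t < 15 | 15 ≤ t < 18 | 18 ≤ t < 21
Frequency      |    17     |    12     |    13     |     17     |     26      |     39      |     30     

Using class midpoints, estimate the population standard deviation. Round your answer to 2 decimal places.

Midpoints: 1.5, 4.5, 7.5, 10.5, 13.5, 16.5, 19.5
n = 154, Σfm = 1935, mean = 12.5649
Σfm² = 29650.5
Σf(m − x̄)² = Σfm² − (Σfm)²/n = 29650.5 − 1935²/154 = 5337.3506
Population variance = 5337.3506 / 154 = 34.6581
Standard deviation = √34.6581 = 5.8871

5.89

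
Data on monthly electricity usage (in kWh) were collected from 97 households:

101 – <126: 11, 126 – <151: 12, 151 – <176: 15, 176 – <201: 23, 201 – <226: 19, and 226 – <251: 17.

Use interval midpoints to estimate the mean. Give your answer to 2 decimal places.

Midpoints: 113.5, 138.5, 163.5, 188.5, 213.5, 238.5
Σfm = 11×113.5 + 12×138.5 + 15×163.5 + 23×188.5 + 19×213.5 + 17×238.5 = 17809.5
n = Σf = 97
Mean = 17809.5 / 97 = 183.6031

183.60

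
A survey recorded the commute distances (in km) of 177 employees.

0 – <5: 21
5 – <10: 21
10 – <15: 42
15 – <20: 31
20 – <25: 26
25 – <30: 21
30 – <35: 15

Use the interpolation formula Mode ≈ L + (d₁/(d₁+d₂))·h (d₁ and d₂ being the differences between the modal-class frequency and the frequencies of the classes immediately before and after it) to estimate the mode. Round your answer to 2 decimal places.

13.28

Modal class: 10 – <15 (highest frequency 42).
d₁ = 42 − 21 = 21, d₂ = 42 − 31 = 11
Mode ≈ 10 + (21/(21+11)) × 5 = 10 + 3.2812 = 13.2812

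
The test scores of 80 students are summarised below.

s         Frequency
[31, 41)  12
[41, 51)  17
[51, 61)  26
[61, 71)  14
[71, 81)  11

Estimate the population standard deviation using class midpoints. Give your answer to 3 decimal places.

12.384

Midpoints: 36, 46, 56, 66, 76
n = 80, Σfm = 4430, mean = 55.3750
Σfm² = 257580
Σf(m − x̄)² = Σfm² − (Σfm)²/n = 257580 − 4430²/80 = 12268.7500
Population variance = 12268.7500 / 80 = 153.3594
Standard deviation = √153.3594 = 12.3838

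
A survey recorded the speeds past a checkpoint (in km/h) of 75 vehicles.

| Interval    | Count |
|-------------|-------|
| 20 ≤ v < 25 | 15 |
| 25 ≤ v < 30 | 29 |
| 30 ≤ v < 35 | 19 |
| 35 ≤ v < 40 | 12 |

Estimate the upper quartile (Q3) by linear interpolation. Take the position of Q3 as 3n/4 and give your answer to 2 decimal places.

33.22

Cumulative frequencies: 15, 44, 63, 75
n = 75; position = 3n/4 = 56.25.
This falls in the class 30 ≤ v < 35: L = 30, F = 44, f = 19, h = 5.
Upper quartile ≈ 30 + ((56.25 − 44) / 19) × 5 = 33.2237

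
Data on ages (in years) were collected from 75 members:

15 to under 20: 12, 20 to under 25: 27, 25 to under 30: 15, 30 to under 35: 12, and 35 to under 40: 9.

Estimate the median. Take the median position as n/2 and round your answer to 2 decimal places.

24.72

Cumulative frequencies: 12, 39, 54, 66, 75
n = 75; position = n/2 = 37.5.
This falls in the class 20 to under 25: L = 20, F = 12, f = 27, h = 5.
Median ≈ 20 + ((37.5 − 12) / 27) × 5 = 24.7222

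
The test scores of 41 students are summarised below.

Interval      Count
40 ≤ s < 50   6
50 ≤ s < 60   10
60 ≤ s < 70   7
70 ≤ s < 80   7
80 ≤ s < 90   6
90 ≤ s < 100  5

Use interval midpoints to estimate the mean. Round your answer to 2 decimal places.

Midpoints: 45, 55, 65, 75, 85, 95
Σfm = 6×45 + 10×55 + 7×65 + 7×75 + 6×85 + 5×95 = 2785
n = Σf = 41
Mean = 2785 / 41 = 67.9268

67.93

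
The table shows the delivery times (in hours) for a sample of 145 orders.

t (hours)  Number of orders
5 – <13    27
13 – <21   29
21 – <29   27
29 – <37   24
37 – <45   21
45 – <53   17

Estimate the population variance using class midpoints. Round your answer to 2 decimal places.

Midpoints: 9, 17, 25, 33, 41, 49
n = 145, Σfm = 3897, mean = 26.8759
Σfm² = 129697
Σf(m − x̄)² = Σfm² − (Σfm)²/n = 129697 − 3897²/145 = 24961.7655
Population variance = 24961.7655 / 145 = 172.1501

172.15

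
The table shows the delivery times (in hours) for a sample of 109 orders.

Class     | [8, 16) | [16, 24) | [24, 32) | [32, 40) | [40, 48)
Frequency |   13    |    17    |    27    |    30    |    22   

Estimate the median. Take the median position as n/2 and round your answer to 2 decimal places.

31.26

Cumulative frequencies: 13, 30, 57, 87, 109
n = 109; position = n/2 = 54.5.
This falls in the class [24, 32): L = 24, F = 30, f = 27, h = 8.
Median ≈ 24 + ((54.5 − 30) / 27) × 8 = 31.2593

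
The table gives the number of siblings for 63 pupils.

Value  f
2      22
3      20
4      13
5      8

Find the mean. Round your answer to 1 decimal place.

3.1

Values: 2, 3, 4, 5
Σfx = 22×2 + 20×3 + 13×4 + 8×5 = 196
n = Σf = 63
Mean = 196 / 63 = 3.1111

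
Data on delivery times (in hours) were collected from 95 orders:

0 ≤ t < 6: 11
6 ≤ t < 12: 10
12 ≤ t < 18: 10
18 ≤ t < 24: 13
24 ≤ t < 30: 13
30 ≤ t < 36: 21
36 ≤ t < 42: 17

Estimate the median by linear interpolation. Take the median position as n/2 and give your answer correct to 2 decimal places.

Cumulative frequencies: 11, 21, 31, 44, 57, 78, 95
n = 95; position = n/2 = 47.5.
This falls in the class 24 ≤ t < 30: L = 24, F = 44, f = 13, h = 6.
Median ≈ 24 + ((47.5 − 44) / 13) × 6 = 25.6154

25.62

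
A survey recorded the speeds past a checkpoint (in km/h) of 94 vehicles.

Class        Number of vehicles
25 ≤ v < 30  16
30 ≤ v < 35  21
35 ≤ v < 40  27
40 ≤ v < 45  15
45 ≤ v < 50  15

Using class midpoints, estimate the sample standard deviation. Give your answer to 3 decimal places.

Midpoints: 27.5, 32.5, 37.5, 42.5, 47.5
n = 94, Σfm = 3485, mean = 37.0745
Σfm² = 133187.5
Σf(m − x̄)² = Σfm² − (Σfm)²/n = 133187.5 − 3485²/94 = 3982.9787
Sample variance = 3982.9787 / 93 = 42.8277
Standard deviation = √42.8277 = 6.5443

6.544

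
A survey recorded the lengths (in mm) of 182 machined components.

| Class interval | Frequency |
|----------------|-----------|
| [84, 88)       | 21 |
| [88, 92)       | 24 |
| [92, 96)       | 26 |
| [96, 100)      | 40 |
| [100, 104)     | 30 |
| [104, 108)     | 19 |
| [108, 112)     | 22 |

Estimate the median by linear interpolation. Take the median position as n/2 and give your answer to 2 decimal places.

Cumulative frequencies: 21, 45, 71, 111, 141, 160, 182
n = 182; position = n/2 = 91.
This falls in the class [96, 100): L = 96, F = 71, f = 40, h = 4.
Median ≈ 96 + ((91 − 71) / 40) × 4 = 98.0000

98.00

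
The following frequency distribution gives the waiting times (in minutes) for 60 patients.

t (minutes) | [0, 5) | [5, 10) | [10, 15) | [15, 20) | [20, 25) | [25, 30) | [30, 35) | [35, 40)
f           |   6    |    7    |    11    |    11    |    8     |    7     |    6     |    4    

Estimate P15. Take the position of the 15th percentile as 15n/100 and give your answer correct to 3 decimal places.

7.143

Cumulative frequencies: 6, 13, 24, 35, 43, 50, 56, 60
n = 60; position = 15n/100 = 9.
This falls in the class [5, 10): L = 5, F = 6, f = 7, h = 5.
15th percentile ≈ 5 + ((9 − 6) / 7) × 5 = 7.1429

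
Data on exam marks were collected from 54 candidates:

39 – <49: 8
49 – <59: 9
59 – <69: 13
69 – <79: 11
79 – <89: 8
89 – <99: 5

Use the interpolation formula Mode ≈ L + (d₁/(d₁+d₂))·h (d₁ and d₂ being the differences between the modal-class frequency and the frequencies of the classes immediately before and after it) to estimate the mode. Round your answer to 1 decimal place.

65.7

Modal class: 59 – <69 (highest frequency 13).
d₁ = 13 − 9 = 4, d₂ = 13 − 11 = 2
Mode ≈ 59 + (4/(4+2)) × 10 = 59 + 6.6667 = 65.6667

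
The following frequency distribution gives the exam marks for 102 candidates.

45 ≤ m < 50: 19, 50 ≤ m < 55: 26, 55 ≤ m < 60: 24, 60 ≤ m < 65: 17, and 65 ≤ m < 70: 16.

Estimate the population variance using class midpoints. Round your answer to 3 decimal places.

44.312

Midpoints: 47.5, 52.5, 57.5, 62.5, 67.5
n = 102, Σfm = 5790, mean = 56.7647
Σfm² = 333187.5
Σf(m − x̄)² = Σfm² − (Σfm)²/n = 333187.5 − 5790²/102 = 4519.8529
Population variance = 4519.8529 / 102 = 44.3123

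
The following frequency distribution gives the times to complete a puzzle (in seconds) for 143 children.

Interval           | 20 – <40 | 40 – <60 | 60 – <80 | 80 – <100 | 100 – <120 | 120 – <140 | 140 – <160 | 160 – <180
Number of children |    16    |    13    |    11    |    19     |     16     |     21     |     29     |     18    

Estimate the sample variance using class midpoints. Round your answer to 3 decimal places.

2068.039

Midpoints: 30, 50, 70, 90, 110, 130, 150, 170
n = 143, Σfm = 15510, mean = 108.4615
Σfm² = 1975900
Σf(m − x̄)² = Σfm² − (Σfm)²/n = 1975900 − 15510²/143 = 293661.5385
Sample variance = 293661.5385 / 142 = 2068.0390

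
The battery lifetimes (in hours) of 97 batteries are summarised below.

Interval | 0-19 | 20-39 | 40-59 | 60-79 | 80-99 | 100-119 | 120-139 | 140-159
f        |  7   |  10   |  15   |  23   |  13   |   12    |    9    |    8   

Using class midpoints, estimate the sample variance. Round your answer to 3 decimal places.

Midpoints: 9.5, 29.5, 49.5, 69.5, 89.5, 109.5, 129.5, 149.5
n = 97, Σfm = 7541.5, mean = 77.7474
Σfm² = 734934.25
Σf(m − x̄)² = Σfm² − (Σfm)²/n = 734934.25 − 7541.5²/97 = 148602.0619
Sample variance = 148602.0619 / 96 = 1547.9381

1547.938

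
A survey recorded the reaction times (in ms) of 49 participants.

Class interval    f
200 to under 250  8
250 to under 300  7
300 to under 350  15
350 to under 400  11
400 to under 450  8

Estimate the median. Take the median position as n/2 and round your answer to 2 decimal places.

331.67

Cumulative frequencies: 8, 15, 30, 41, 49
n = 49; position = n/2 = 24.5.
This falls in the class 300 to under 350: L = 300, F = 15, f = 15, h = 50.
Median ≈ 300 + ((24.5 − 15) / 15) × 50 = 331.6667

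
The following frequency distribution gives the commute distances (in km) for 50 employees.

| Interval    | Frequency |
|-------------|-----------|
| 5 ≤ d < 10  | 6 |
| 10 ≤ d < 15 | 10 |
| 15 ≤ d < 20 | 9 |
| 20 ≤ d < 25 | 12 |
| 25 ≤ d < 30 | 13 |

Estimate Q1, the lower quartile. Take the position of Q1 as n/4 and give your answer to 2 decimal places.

13.25

Cumulative frequencies: 6, 16, 25, 37, 50
n = 50; position = n/4 = 12.5.
This falls in the class 10 ≤ d < 15: L = 10, F = 6, f = 10, h = 5.
Lower quartile ≈ 10 + ((12.5 − 6) / 10) × 5 = 13.2500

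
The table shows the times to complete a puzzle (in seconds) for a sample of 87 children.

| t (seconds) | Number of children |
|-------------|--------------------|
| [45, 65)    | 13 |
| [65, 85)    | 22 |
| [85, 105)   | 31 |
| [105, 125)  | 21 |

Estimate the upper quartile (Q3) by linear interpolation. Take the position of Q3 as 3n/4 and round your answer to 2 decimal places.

Cumulative frequencies: 13, 35, 66, 87
n = 87; position = 3n/4 = 65.25.
This falls in the class [85, 105): L = 85, F = 35, f = 31, h = 20.
Upper quartile ≈ 85 + ((65.25 − 35) / 31) × 20 = 104.5161

104.52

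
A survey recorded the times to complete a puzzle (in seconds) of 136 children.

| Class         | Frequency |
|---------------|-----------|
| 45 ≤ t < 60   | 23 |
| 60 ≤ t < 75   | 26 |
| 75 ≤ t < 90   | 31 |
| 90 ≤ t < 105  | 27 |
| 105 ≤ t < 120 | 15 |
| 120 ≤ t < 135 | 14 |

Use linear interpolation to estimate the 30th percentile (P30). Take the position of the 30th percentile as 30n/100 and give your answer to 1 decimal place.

70.3

Cumulative frequencies: 23, 49, 80, 107, 122, 136
n = 136; position = 30n/100 = 40.8.
This falls in the class 60 ≤ t < 75: L = 60, F = 23, f = 26, h = 15.
30th percentile ≈ 60 + ((40.8 − 23) / 26) × 15 = 70.2692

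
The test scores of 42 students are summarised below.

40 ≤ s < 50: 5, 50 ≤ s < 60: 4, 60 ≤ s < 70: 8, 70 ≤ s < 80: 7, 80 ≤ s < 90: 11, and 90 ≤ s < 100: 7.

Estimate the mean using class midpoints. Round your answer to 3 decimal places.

73.571

Midpoints: 45, 55, 65, 75, 85, 95
Σfm = 5×45 + 4×55 + 8×65 + 7×75 + 11×85 + 7×95 = 3090
n = Σf = 42
Mean = 3090 / 42 = 73.5714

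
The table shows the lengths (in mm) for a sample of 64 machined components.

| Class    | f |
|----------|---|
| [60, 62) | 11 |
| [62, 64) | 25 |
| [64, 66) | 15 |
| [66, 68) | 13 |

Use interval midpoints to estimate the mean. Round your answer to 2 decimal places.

63.94

Midpoints: 61, 63, 65, 67
Σfm = 11×61 + 25×63 + 15×65 + 13×67 = 4092
n = Σf = 64
Mean = 4092 / 64 = 63.9375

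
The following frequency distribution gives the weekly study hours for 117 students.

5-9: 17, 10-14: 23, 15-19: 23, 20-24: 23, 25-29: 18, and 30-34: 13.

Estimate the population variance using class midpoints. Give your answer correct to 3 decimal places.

Midpoints: 7, 12, 17, 22, 27, 32
n = 117, Σfm = 2194, mean = 18.7521
Σfm² = 48358
Σf(m − x̄)² = Σfm² − (Σfm)²/n = 48358 − 2194²/117 = 7215.8120
Population variance = 7215.8120 / 117 = 61.6736

61.674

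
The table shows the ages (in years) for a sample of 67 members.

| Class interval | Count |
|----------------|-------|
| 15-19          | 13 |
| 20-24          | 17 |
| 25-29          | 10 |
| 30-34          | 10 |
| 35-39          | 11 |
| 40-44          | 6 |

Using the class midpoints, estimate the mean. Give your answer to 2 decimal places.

27.52

Midpoints: 17, 22, 27, 32, 37, 42
Σfm = 13×17 + 17×22 + 10×27 + 10×32 + 11×37 + 6×42 = 1844
n = Σf = 67
Mean = 1844 / 67 = 27.5224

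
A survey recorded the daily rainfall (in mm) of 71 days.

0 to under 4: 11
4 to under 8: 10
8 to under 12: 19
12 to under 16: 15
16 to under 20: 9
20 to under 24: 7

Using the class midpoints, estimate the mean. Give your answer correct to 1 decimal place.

Midpoints: 2, 6, 10, 14, 18, 22
Σfm = 11×2 + 10×6 + 19×10 + 15×14 + 9×18 + 7×22 = 798
n = Σf = 71
Mean = 798 / 71 = 11.2394

11.2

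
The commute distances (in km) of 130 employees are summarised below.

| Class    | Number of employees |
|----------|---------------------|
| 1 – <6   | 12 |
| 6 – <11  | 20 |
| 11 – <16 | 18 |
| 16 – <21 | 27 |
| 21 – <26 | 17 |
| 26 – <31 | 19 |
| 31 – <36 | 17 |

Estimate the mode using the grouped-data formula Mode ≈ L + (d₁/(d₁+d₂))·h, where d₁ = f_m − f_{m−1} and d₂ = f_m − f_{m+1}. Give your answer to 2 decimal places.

Modal class: 16 – <21 (highest frequency 27).
d₁ = 27 − 18 = 9, d₂ = 27 − 17 = 10
Mode ≈ 16 + (9/(9+10)) × 5 = 16 + 2.3684 = 18.3684

18.37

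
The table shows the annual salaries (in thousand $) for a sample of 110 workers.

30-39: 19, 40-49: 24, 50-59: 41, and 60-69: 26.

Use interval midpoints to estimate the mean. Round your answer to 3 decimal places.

51.227

Midpoints: 34.5, 44.5, 54.5, 64.5
Σfm = 19×34.5 + 24×44.5 + 41×54.5 + 26×64.5 = 5635
n = Σf = 110
Mean = 5635 / 110 = 51.2273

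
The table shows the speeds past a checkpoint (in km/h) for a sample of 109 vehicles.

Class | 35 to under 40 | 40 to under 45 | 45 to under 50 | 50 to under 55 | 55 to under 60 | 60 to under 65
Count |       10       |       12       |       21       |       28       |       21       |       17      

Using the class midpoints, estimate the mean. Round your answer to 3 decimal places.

Midpoints: 37.5, 42.5, 47.5, 52.5, 57.5, 62.5
Σfm = 10×37.5 + 12×42.5 + 21×47.5 + 28×52.5 + 21×57.5 + 17×62.5 = 5622.5
n = Σf = 109
Mean = 5622.5 / 109 = 51.5826

51.583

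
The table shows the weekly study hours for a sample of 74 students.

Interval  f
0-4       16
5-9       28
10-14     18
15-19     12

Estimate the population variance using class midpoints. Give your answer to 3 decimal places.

24.617

Midpoints: 2, 7, 12, 17
n = 74, Σfm = 648, mean = 8.7568
Σfm² = 7496
Σf(m − x̄)² = Σfm² − (Σfm)²/n = 7496 − 648²/74 = 1821.6216
Population variance = 1821.6216 / 74 = 24.6165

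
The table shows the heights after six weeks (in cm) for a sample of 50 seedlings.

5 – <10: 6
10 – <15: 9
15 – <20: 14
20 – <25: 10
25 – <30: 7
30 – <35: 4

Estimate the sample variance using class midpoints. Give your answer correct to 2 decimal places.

52.30

Midpoints: 7.5, 12.5, 17.5, 22.5, 27.5, 32.5
n = 50, Σfm = 950, mean = 19.0000
Σfm² = 20612.5
Σf(m − x̄)² = Σfm² − (Σfm)²/n = 20612.5 − 950²/50 = 2562.5000
Sample variance = 2562.5000 / 49 = 52.2959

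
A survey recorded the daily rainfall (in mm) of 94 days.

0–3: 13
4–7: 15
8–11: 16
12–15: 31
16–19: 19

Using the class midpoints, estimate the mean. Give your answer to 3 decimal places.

10.691

Midpoints: 1.5, 5.5, 9.5, 13.5, 17.5
Σfm = 13×1.5 + 15×5.5 + 16×9.5 + 31×13.5 + 19×17.5 = 1005
n = Σf = 94
Mean = 1005 / 94 = 10.6915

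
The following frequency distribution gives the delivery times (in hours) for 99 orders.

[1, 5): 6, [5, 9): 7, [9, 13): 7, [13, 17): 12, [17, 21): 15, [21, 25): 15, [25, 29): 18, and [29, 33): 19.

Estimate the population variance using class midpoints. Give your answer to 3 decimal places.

Midpoints: 3, 7, 11, 15, 19, 23, 27, 31
n = 99, Σfm = 2029, mean = 20.4949
Σfm² = 48675
Σf(m − x̄)² = Σfm² − (Σfm)²/n = 48675 − 2029²/99 = 7090.7475
Population variance = 7090.7475 / 99 = 71.6237

71.624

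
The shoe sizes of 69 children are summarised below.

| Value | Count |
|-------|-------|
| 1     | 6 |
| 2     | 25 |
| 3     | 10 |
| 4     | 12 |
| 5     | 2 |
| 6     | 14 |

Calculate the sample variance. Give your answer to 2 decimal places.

2.77

Values: 1, 2, 3, 4, 5, 6
n = 69, Σfx = 228, mean = 3.3043
Σfx² = 942
Σf(x − x̄)² = Σfx² − (Σfx)²/n = 942 − 228²/69 = 188.6087
Sample variance = 188.6087 / 68 = 2.7737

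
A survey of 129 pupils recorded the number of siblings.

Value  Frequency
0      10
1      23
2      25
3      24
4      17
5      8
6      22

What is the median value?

Cumulative frequencies: 10, 33, 58, 82, 99, 107, 129
n = 129, so the median is the value in position (n+1)/2 = 65.
Position 65 falls at value 3.

3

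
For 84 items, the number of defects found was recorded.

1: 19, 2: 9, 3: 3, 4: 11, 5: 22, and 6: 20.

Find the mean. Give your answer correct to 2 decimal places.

3.81

Values: 1, 2, 3, 4, 5, 6
Σfx = 19×1 + 9×2 + 3×3 + 11×4 + 22×5 + 20×6 = 320
n = Σf = 84
Mean = 320 / 84 = 3.8095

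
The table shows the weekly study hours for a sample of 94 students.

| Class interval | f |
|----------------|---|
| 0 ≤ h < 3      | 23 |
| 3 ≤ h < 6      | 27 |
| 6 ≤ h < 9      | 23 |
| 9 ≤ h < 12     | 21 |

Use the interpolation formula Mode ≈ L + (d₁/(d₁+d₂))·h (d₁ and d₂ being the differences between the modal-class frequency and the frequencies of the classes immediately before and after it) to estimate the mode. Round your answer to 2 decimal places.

Modal class: 3 ≤ h < 6 (highest frequency 27).
d₁ = 27 − 23 = 4, d₂ = 27 − 23 = 4
Mode ≈ 3 + (4/(4+4)) × 3 = 3 + 1.5000 = 4.5000

4.50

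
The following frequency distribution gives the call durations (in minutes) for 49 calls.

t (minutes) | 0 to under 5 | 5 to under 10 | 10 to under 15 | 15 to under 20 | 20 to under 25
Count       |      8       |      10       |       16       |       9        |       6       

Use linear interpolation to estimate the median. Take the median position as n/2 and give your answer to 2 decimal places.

Cumulative frequencies: 8, 18, 34, 43, 49
n = 49; position = n/2 = 24.5.
This falls in the class 10 to under 15: L = 10, F = 18, f = 16, h = 5.
Median ≈ 10 + ((24.5 − 18) / 16) × 5 = 12.0312

12.03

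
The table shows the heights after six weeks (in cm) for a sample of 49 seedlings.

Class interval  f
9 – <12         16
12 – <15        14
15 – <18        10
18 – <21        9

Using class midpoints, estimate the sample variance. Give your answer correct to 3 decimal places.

11.074

Midpoints: 10.5, 13.5, 16.5, 19.5
n = 49, Σfm = 697.5, mean = 14.2347
Σfm² = 10460.25
Σf(m − x̄)² = Σfm² − (Σfm)²/n = 10460.25 − 697.5²/49 = 531.5510
Sample variance = 531.5510 / 48 = 11.0740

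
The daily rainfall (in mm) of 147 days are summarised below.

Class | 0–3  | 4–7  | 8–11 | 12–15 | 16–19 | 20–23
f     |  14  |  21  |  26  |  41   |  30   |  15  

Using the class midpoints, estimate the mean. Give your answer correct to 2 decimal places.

12.14

Midpoints: 1.5, 5.5, 9.5, 13.5, 17.5, 21.5
Σfm = 14×1.5 + 21×5.5 + 26×9.5 + 41×13.5 + 30×17.5 + 15×21.5 = 1784.5
n = Σf = 147
Mean = 1784.5 / 147 = 12.1395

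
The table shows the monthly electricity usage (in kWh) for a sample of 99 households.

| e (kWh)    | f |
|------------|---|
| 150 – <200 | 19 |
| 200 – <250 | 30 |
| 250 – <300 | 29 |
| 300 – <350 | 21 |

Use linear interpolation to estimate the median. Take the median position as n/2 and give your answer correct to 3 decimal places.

250.862

Cumulative frequencies: 19, 49, 78, 99
n = 99; position = n/2 = 49.5.
This falls in the class 250 – <300: L = 250, F = 49, f = 29, h = 50.
Median ≈ 250 + ((49.5 − 49) / 29) × 50 = 250.8621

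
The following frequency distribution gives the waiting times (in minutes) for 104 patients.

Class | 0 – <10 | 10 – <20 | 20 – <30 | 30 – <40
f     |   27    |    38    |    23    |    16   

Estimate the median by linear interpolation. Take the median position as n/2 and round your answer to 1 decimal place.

16.6

Cumulative frequencies: 27, 65, 88, 104
n = 104; position = n/2 = 52.
This falls in the class 10 – <20: L = 10, F = 27, f = 38, h = 10.
Median ≈ 10 + ((52 − 27) / 38) × 10 = 16.5789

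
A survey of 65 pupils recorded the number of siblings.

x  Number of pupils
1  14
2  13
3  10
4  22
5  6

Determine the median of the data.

Cumulative frequencies: 14, 27, 37, 59, 65
n = 65, so the median is the value in position (n+1)/2 = 33.
Position 33 falls at value 3.

3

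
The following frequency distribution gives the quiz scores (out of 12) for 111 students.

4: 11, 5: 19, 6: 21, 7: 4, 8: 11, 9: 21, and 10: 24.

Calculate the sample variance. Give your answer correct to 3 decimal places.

Values: 4, 5, 6, 7, 8, 9, 10
n = 111, Σfx = 810, mean = 7.2973
Σfx² = 6408
Σf(x − x̄)² = Σfx² − (Σfx)²/n = 6408 − 810²/111 = 497.1892
Sample variance = 497.1892 / 110 = 4.5199

4.520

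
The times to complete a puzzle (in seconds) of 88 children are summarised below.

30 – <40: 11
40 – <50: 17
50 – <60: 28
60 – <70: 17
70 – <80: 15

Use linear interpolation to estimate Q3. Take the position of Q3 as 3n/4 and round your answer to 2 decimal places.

65.88

Cumulative frequencies: 11, 28, 56, 73, 88
n = 88; position = 3n/4 = 66.
This falls in the class 60 – <70: L = 60, F = 56, f = 17, h = 10.
Upper quartile ≈ 60 + ((66 − 56) / 17) × 10 = 65.8824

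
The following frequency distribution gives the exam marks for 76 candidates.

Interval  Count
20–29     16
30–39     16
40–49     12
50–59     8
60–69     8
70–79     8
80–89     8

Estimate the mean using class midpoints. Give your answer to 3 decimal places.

48.711

Midpoints: 24.5, 34.5, 44.5, 54.5, 64.5, 74.5, 84.5
Σfm = 16×24.5 + 16×34.5 + 12×44.5 + 8×54.5 + 8×64.5 + 8×74.5 + 8×84.5 = 3702
n = Σf = 76
Mean = 3702 / 76 = 48.7105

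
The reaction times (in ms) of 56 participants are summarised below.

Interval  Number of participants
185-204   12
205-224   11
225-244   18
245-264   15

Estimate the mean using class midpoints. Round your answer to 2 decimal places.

227.36

Midpoints: 194.5, 214.5, 234.5, 254.5
Σfm = 12×194.5 + 11×214.5 + 18×234.5 + 15×254.5 = 12732
n = Σf = 56
Mean = 12732 / 56 = 227.3571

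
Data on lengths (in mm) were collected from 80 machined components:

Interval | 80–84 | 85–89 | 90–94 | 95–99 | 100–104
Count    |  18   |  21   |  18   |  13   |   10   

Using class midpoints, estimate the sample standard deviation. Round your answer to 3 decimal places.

Midpoints: 82, 87, 92, 97, 102
n = 80, Σfm = 7240, mean = 90.5000
Σfm² = 658690
Σf(m − x̄)² = Σfm² − (Σfm)²/n = 658690 − 7240²/80 = 3470.0000
Sample variance = 3470.0000 / 79 = 43.9241
Standard deviation = √43.9241 = 6.6275

6.628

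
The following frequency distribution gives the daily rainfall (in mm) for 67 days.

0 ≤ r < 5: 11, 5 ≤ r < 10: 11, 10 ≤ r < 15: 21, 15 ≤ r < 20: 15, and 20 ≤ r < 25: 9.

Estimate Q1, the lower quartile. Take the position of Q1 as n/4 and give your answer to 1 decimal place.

7.6

Cumulative frequencies: 11, 22, 43, 58, 67
n = 67; position = n/4 = 16.75.
This falls in the class 5 ≤ r < 10: L = 5, F = 11, f = 11, h = 5.
Lower quartile ≈ 5 + ((16.75 − 11) / 11) × 5 = 7.6136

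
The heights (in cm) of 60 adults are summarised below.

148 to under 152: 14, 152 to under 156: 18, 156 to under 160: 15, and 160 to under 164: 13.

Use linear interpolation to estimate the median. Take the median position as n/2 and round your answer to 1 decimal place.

155.6

Cumulative frequencies: 14, 32, 47, 60
n = 60; position = n/2 = 30.
This falls in the class 152 to under 156: L = 152, F = 14, f = 18, h = 4.
Median ≈ 152 + ((30 − 14) / 18) × 4 = 155.5556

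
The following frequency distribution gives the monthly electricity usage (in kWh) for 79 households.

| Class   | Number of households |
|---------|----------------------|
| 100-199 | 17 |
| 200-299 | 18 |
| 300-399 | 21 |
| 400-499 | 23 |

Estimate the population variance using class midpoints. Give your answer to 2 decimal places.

12449.93

Midpoints: 149.5, 249.5, 349.5, 449.5
n = 79, Σfm = 24710.5, mean = 312.7911
Σfm² = 8712769.75
Σf(m − x̄)² = Σfm² − (Σfm)²/n = 8712769.75 − 24710.5²/79 = 983544.3038
Population variance = 983544.3038 / 79 = 12449.9279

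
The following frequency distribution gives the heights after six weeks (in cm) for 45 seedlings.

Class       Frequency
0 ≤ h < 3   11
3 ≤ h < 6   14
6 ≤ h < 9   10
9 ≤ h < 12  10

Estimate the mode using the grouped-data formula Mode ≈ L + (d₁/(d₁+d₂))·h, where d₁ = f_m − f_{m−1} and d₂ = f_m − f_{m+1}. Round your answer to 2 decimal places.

Modal class: 3 ≤ h < 6 (highest frequency 14).
d₁ = 14 − 11 = 3, d₂ = 14 − 10 = 4
Mode ≈ 3 + (3/(3+4)) × 3 = 3 + 1.2857 = 4.2857

4.29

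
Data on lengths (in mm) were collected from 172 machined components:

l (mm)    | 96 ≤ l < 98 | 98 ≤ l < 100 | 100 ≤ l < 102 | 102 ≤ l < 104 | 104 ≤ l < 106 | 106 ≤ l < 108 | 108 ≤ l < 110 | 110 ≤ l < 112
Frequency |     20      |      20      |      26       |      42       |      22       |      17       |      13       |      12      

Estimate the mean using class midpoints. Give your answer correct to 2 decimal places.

103.20

Midpoints: 97, 99, 101, 103, 105, 107, 109, 111
Σfm = 20×97 + 20×99 + 26×101 + 42×103 + 22×105 + 17×107 + 13×109 + 12×111 = 17750
n = Σf = 172
Mean = 17750 / 172 = 103.1977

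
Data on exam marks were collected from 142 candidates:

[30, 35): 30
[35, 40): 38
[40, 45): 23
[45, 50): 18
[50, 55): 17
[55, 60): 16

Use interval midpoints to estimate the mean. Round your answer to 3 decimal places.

42.570

Midpoints: 32.5, 37.5, 42.5, 47.5, 52.5, 57.5
Σfm = 30×32.5 + 38×37.5 + 23×42.5 + 18×47.5 + 17×52.5 + 16×57.5 = 6045
n = Σf = 142
Mean = 6045 / 142 = 42.5704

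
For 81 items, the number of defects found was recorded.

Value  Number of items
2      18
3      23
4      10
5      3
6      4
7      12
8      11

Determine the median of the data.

3

Cumulative frequencies: 18, 41, 51, 54, 58, 70, 81
n = 81, so the median is the value in position (n+1)/2 = 41.
Position 41 falls at value 3.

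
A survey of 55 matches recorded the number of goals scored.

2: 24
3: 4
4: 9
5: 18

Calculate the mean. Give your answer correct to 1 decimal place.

Values: 2, 3, 4, 5
Σfx = 24×2 + 4×3 + 9×4 + 18×5 = 186
n = Σf = 55
Mean = 186 / 55 = 3.3818

3.4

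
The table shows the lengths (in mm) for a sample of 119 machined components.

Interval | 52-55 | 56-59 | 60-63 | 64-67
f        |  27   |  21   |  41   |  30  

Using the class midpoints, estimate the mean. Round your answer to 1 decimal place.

60.0

Midpoints: 53.5, 57.5, 61.5, 65.5
Σfm = 27×53.5 + 21×57.5 + 41×61.5 + 30×65.5 = 7138.5
n = Σf = 119
Mean = 7138.5 / 119 = 59.9874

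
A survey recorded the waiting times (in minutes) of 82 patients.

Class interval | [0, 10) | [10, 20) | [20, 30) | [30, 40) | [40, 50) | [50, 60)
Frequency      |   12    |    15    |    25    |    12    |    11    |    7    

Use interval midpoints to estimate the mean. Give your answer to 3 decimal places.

26.951

Midpoints: 5, 15, 25, 35, 45, 55
Σfm = 12×5 + 15×15 + 25×25 + 12×35 + 11×45 + 7×55 = 2210
n = Σf = 82
Mean = 2210 / 82 = 26.9512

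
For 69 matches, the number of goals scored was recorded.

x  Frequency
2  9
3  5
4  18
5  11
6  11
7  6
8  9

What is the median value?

5

Cumulative frequencies: 9, 14, 32, 43, 54, 60, 69
n = 69, so the median is the value in position (n+1)/2 = 35.
Position 35 falls at value 5.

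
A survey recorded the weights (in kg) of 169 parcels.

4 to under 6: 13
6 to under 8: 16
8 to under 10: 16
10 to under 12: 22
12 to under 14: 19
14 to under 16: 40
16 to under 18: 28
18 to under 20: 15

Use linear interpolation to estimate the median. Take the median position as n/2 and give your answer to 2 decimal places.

Cumulative frequencies: 13, 29, 45, 67, 86, 126, 154, 169
n = 169; position = n/2 = 84.5.
This falls in the class 12 to under 14: L = 12, F = 67, f = 19, h = 2.
Median ≈ 12 + ((84.5 − 67) / 19) × 2 = 13.8421

13.84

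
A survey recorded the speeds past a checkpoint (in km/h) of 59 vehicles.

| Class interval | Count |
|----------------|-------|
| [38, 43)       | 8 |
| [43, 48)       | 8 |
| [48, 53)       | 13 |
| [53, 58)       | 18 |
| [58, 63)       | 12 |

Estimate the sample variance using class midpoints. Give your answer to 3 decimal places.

Midpoints: 40.5, 45.5, 50.5, 55.5, 60.5
n = 59, Σfm = 3069.5, mean = 52.0254
Σfm² = 162204.75
Σf(m − x̄)² = Σfm² − (Σfm)²/n = 162204.75 − 3069.5²/59 = 2512.7119
Sample variance = 2512.7119 / 58 = 43.3226

43.323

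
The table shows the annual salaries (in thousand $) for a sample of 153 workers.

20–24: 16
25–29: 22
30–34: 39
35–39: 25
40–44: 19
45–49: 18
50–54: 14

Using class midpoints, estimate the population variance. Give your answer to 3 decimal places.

78.504

Midpoints: 22, 27, 32, 37, 42, 47, 52
n = 153, Σfm = 5491, mean = 35.8889
Σfm² = 209077
Σf(m − x̄)² = Σfm² − (Σfm)²/n = 209077 − 5491²/153 = 12011.1111
Population variance = 12011.1111 / 153 = 78.5040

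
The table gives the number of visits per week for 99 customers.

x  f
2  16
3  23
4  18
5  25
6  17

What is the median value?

Cumulative frequencies: 16, 39, 57, 82, 99
n = 99, so the median is the value in position (n+1)/2 = 50.
Position 50 falls at value 4.

4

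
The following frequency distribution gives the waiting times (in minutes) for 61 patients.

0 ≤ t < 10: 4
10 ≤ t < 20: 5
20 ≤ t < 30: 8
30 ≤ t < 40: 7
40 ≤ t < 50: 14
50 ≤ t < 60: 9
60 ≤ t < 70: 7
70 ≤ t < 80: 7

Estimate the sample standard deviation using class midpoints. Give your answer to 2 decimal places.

20.26

Midpoints: 5, 15, 25, 35, 45, 55, 65, 75
n = 61, Σfm = 2645, mean = 43.3607
Σfm² = 139325
Σf(m − x̄)² = Σfm² − (Σfm)²/n = 139325 − 2645²/61 = 24636.0656
Sample variance = 24636.0656 / 60 = 410.6011
Standard deviation = √410.6011 = 20.2633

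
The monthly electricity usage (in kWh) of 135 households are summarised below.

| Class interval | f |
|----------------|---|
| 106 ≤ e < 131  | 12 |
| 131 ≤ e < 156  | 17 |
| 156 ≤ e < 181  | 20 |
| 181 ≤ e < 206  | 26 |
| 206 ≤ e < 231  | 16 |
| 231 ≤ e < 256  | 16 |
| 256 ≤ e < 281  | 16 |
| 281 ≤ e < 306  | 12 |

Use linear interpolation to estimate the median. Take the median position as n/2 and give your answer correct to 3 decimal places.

198.788

Cumulative frequencies: 12, 29, 49, 75, 91, 107, 123, 135
n = 135; position = n/2 = 67.5.
This falls in the class 181 ≤ e < 206: L = 181, F = 49, f = 26, h = 25.
Median ≈ 181 + ((67.5 − 49) / 26) × 25 = 198.7885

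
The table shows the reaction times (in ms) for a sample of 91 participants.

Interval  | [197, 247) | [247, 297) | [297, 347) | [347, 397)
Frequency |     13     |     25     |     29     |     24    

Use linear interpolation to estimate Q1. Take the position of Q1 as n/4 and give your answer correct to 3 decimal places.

266.500

Cumulative frequencies: 13, 38, 67, 91
n = 91; position = n/4 = 22.75.
This falls in the class [247, 297): L = 247, F = 13, f = 25, h = 50.
Lower quartile ≈ 247 + ((22.75 − 13) / 25) × 50 = 266.5000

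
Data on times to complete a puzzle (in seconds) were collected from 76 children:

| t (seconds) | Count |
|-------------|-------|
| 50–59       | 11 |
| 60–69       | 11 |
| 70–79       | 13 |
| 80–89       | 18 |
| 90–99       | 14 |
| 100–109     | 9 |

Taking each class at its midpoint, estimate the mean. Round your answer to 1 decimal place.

Midpoints: 54.5, 64.5, 74.5, 84.5, 94.5, 104.5
Σfm = 11×54.5 + 11×64.5 + 13×74.5 + 18×84.5 + 14×94.5 + 9×104.5 = 6062
n = Σf = 76
Mean = 6062 / 76 = 79.7632

79.8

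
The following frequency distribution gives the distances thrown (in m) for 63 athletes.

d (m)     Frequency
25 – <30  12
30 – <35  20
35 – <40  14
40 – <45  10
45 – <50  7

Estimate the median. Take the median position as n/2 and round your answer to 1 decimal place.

34.9

Cumulative frequencies: 12, 32, 46, 56, 63
n = 63; position = n/2 = 31.5.
This falls in the class 30 – <35: L = 30, F = 12, f = 20, h = 5.
Median ≈ 30 + ((31.5 − 12) / 20) × 5 = 34.8750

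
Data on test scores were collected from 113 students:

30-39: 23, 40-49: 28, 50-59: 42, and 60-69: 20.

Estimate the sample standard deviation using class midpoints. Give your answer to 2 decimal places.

Midpoints: 34.5, 44.5, 54.5, 64.5
n = 113, Σfm = 5618.5, mean = 49.7212
Σfm² = 290778.25
Σf(m − x̄)² = Σfm² − (Σfm)²/n = 290778.25 − 5618.5²/113 = 11419.4690
Sample variance = 11419.4690 / 112 = 101.9595
Standard deviation = √101.9595 = 10.0975

10.10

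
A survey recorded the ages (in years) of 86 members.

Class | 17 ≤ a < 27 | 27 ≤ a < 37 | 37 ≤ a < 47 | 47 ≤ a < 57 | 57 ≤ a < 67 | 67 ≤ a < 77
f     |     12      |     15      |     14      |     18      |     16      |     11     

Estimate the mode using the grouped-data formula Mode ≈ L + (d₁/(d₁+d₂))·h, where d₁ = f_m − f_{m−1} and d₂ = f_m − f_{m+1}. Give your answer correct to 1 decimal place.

53.7

Modal class: 47 ≤ a < 57 (highest frequency 18).
d₁ = 18 − 14 = 4, d₂ = 18 − 16 = 2
Mode ≈ 47 + (4/(4+2)) × 10 = 47 + 6.6667 = 53.6667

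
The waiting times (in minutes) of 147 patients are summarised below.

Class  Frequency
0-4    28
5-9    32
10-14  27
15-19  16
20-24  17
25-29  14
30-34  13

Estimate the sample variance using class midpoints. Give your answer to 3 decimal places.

92.580

Midpoints: 2, 7, 12, 17, 22, 27, 32
n = 147, Σfm = 2044, mean = 13.9048
Σfm² = 41938
Σf(m − x̄)² = Σfm² − (Σfm)²/n = 41938 − 2044²/147 = 13516.6667
Sample variance = 13516.6667 / 146 = 92.5799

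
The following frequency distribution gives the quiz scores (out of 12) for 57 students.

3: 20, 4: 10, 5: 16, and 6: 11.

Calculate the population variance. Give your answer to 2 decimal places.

Values: 3, 4, 5, 6
n = 57, Σfx = 246, mean = 4.3158
Σfx² = 1136
Σf(x − x̄)² = Σfx² − (Σfx)²/n = 1136 − 246²/57 = 74.3158
Population variance = 74.3158 / 57 = 1.3038

1.30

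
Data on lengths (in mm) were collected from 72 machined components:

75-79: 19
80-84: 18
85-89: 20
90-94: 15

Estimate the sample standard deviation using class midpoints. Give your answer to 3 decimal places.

Midpoints: 77, 82, 87, 92
n = 72, Σfm = 6059, mean = 84.1528
Σfm² = 512023
Σf(m − x̄)² = Σfm² − (Σfm)²/n = 512023 − 6059²/72 = 2141.3194
Sample variance = 2141.3194 / 71 = 30.1594
Standard deviation = √30.1594 = 5.4918

5.492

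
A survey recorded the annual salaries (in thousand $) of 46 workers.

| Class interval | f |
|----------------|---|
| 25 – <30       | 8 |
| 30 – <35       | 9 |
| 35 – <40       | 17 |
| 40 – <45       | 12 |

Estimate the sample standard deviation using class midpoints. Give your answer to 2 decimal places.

5.23

Midpoints: 27.5, 32.5, 37.5, 42.5
n = 46, Σfm = 1660, mean = 36.0870
Σfm² = 61137.5
Σf(m − x̄)² = Σfm² − (Σfm)²/n = 61137.5 − 1660²/46 = 1233.1522
Sample variance = 1233.1522 / 45 = 27.4034
Standard deviation = √27.4034 = 5.2348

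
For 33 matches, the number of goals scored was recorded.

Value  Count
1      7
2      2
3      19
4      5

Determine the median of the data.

3

Cumulative frequencies: 7, 9, 28, 33
n = 33, so the median is the value in position (n+1)/2 = 17.
Position 17 falls at value 3.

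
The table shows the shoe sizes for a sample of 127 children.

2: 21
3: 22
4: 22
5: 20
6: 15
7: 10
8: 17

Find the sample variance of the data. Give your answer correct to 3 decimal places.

Values: 2, 3, 4, 5, 6, 7, 8
n = 127, Σfx = 592, mean = 4.6614
Σfx² = 3252
Σf(x − x̄)² = Σfx² − (Σfx)²/n = 3252 − 592²/127 = 492.4409
Sample variance = 492.4409 / 126 = 3.9083

3.908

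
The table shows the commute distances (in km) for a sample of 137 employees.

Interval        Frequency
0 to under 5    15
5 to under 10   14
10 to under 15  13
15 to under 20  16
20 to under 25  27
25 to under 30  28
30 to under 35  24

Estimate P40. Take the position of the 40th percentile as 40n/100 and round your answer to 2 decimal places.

19.00

Cumulative frequencies: 15, 29, 42, 58, 85, 113, 137
n = 137; position = 40n/100 = 54.8.
This falls in the class 15 to under 20: L = 15, F = 42, f = 16, h = 5.
40th percentile ≈ 15 + ((54.8 − 42) / 16) × 5 = 19.0000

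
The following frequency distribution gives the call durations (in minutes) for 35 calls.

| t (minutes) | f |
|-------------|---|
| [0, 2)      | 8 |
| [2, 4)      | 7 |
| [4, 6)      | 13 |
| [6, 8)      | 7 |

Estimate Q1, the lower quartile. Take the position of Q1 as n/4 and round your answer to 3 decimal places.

Cumulative frequencies: 8, 15, 28, 35
n = 35; position = n/4 = 8.75.
This falls in the class [2, 4): L = 2, F = 8, f = 7, h = 2.
Lower quartile ≈ 2 + ((8.75 − 8) / 7) × 2 = 2.2143

2.214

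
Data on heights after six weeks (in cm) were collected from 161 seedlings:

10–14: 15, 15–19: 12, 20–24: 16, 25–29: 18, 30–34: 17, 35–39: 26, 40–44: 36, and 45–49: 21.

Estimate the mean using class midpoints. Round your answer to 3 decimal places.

32.466

Midpoints: 12, 17, 22, 27, 32, 37, 42, 47
Σfm = 15×12 + 12×17 + 16×22 + 18×27 + 17×32 + 26×37 + 36×42 + 21×47 = 5227
n = Σf = 161
Mean = 5227 / 161 = 32.4658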